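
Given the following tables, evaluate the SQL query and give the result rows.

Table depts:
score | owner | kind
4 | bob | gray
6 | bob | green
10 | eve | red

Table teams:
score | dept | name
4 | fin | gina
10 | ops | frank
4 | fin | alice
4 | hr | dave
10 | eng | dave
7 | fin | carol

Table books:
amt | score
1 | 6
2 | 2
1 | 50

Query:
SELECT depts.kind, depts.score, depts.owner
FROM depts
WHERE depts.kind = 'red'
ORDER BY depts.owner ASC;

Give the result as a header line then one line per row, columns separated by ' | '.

After WHERE (1 rows):
depts.score | depts.owner | depts.kind
10 | eve | red
After SELECT (1 rows):
depts.kind | depts.score | depts.owner
red | 10 | eve
After ORDER BY (1 rows):
depts.kind | depts.score | depts.owner
red | 10 | eve

== RESULT ==
depts.kind | depts.score | depts.owner
red | 10 | eve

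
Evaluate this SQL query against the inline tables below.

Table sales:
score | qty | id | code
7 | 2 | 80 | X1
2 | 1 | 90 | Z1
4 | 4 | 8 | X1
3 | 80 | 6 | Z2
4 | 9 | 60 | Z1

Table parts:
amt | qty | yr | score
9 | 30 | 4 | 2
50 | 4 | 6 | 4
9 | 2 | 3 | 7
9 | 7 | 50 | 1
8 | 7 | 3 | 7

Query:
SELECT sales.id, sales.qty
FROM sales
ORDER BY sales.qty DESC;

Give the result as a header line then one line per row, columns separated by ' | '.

After SELECT (5 rows):
sales.id | sales.qty
80 | 2
90 | 1
8 | 4
6 | 80
60 | 9
After ORDER BY (5 rows):
sales.id | sales.qty
6 | 80
60 | 9
8 | 4
80 | 2
90 | 1

== RESULT ==
sales.id | sales.qty
6 | 80
60 | 9
8 | 4
80 | 2
90 | 1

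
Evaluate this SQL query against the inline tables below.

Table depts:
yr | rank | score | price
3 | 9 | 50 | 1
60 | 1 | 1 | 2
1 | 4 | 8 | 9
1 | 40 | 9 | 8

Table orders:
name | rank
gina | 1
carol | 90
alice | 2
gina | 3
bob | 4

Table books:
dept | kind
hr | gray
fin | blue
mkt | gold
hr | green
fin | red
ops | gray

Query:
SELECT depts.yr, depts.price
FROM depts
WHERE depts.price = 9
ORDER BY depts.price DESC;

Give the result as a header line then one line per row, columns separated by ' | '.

After WHERE (1 rows):
depts.yr | depts.rank | depts.score | depts.price
1 | 4 | 8 | 9
After SELECT (1 rows):
depts.yr | depts.price
1 | 9
After ORDER BY (1 rows):
depts.yr | depts.price
1 | 9

== RESULT ==
depts.yr | depts.price
1 | 9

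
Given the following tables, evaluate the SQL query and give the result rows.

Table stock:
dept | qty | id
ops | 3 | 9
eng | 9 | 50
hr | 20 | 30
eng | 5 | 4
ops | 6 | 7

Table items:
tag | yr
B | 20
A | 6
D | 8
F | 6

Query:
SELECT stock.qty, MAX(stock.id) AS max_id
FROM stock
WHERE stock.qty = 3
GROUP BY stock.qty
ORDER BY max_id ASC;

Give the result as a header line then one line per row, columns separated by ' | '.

== RESULT ==
stock.qty | max_id
3 | 9

Derivation:
After WHERE (1 rows):
stock.dept | stock.qty | stock.id
ops | 3 | 9
After GROUP BY (1 rows):
stock.qty | max_id
3 | 9
After ORDER BY (1 rows):
stock.qty | max_id
3 | 9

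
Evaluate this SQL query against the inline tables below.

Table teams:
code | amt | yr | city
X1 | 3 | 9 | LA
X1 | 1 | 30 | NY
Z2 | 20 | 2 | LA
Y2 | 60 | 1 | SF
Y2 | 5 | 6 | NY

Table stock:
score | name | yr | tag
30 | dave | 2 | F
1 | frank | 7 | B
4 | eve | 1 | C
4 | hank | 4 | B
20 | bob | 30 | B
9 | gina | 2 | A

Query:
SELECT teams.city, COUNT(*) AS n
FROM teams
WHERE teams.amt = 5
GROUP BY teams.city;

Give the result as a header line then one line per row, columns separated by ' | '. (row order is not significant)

After WHERE (1 rows):
teams.code | teams.amt | teams.yr | teams.city
Y2 | 5 | 6 | NY
After GROUP BY (1 rows):
teams.city | n
NY | 1

== RESULT ==
teams.city | n
NY | 1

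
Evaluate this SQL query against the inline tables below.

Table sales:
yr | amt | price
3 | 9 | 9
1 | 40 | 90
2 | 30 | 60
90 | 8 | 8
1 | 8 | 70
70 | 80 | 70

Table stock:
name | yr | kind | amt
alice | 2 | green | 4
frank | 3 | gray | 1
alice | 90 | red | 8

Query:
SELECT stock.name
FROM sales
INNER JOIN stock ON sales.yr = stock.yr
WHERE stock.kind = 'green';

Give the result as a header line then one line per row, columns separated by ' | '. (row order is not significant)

== RESULT ==
stock.name
alice

Derivation:
After JOIN stock (3 rows):
sales.yr | sales.amt | sales.price | stock.name | stock.yr | stock.kind | stock.amt
3 | 9 | 9 | frank | 3 | gray | 1
2 | 30 | 60 | alice | 2 | green | 4
90 | 8 | 8 | alice | 90 | red | 8
After WHERE (1 rows):
sales.yr | sales.amt | sales.price | stock.name | stock.yr | stock.kind | stock.amt
2 | 30 | 60 | alice | 2 | green | 4
After SELECT (1 rows):
stock.name
alice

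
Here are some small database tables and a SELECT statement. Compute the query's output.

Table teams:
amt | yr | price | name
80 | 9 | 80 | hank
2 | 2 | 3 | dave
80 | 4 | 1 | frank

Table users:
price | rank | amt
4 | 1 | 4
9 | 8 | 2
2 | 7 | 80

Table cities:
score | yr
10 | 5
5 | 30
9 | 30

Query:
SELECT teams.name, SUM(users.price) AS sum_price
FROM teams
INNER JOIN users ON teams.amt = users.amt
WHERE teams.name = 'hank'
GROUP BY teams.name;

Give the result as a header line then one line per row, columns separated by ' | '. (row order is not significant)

After JOIN users (3 rows):
teams.amt | teams.yr | teams.price | teams.name | users.price | users.rank | users.amt
80 | 9 | 80 | hank | 2 | 7 | 80
2 | 2 | 3 | dave | 9 | 8 | 2
80 | 4 | 1 | frank | 2 | 7 | 80
After WHERE (1 rows):
teams.amt | teams.yr | teams.price | teams.name | users.price | users.rank | users.amt
80 | 9 | 80 | hank | 2 | 7 | 80
After GROUP BY (1 rows):
teams.name | sum_price
hank | 2

== RESULT ==
teams.name | sum_price
hank | 2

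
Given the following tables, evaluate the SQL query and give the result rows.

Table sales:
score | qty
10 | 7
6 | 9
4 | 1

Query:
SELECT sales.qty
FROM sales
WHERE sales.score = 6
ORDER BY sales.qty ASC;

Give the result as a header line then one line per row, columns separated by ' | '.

After WHERE (1 rows):
sales.score | sales.qty
6 | 9
After SELECT (1 rows):
sales.qty
9
After ORDER BY (1 rows):
sales.qty
9

== RESULT ==
sales.qty
9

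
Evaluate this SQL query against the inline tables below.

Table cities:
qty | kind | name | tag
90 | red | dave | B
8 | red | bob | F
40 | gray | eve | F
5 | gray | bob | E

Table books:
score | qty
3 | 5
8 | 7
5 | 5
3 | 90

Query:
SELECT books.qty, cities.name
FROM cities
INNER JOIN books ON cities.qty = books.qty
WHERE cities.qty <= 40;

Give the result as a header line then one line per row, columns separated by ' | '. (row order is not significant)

After JOIN books (3 rows):
cities.qty | cities.kind | cities.name | cities.tag | books.score | books.qty
90 | red | dave | B | 3 | 90
5 | gray | bob | E | 3 | 5
5 | gray | bob | E | 5 | 5
After WHERE (2 rows):
cities.qty | cities.kind | cities.name | cities.tag | books.score | books.qty
5 | gray | bob | E | 3 | 5
5 | gray | bob | E | 5 | 5
After SELECT (2 rows):
books.qty | cities.name
5 | bob
5 | bob

== RESULT ==
books.qty | cities.name
5 | bob
5 | bob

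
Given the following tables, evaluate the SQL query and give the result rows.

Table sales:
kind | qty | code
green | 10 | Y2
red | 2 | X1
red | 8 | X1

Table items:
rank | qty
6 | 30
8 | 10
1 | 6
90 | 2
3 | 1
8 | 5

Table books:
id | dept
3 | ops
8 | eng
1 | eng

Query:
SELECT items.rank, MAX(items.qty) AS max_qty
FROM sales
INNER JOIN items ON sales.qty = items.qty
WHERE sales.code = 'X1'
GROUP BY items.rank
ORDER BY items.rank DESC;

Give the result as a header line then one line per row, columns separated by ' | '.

== RESULT ==
items.rank | max_qty
90 | 2

Derivation:
After JOIN items (2 rows):
sales.kind | sales.qty | sales.code | items.rank | items.qty
green | 10 | Y2 | 8 | 10
red | 2 | X1 | 90 | 2
After WHERE (1 rows):
sales.kind | sales.qty | sales.code | items.rank | items.qty
red | 2 | X1 | 90 | 2
After GROUP BY (1 rows):
items.rank | max_qty
90 | 2
After ORDER BY (1 rows):
items.rank | max_qty
90 | 2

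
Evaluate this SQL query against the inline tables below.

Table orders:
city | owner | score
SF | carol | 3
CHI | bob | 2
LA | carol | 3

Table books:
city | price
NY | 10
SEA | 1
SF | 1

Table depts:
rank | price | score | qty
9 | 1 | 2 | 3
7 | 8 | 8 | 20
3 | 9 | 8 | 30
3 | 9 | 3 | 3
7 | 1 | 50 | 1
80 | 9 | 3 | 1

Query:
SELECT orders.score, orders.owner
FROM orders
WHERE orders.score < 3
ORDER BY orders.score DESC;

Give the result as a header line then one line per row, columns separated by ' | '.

== RESULT ==
orders.score | orders.owner
2 | bob

Derivation:
After WHERE (1 rows):
orders.city | orders.owner | orders.score
CHI | bob | 2
After SELECT (1 rows):
orders.score | orders.owner
2 | bob
After ORDER BY (1 rows):
orders.score | orders.owner
2 | bob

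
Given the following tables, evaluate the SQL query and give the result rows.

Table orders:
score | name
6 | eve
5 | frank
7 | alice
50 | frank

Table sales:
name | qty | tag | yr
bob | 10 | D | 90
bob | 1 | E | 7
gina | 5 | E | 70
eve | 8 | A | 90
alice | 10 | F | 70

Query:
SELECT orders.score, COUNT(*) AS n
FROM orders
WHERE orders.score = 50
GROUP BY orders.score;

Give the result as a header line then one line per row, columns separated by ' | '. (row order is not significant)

== RESULT ==
orders.score | n
50 | 1

Derivation:
After WHERE (1 rows):
orders.score | orders.name
50 | frank
After GROUP BY (1 rows):
orders.score | n
50 | 1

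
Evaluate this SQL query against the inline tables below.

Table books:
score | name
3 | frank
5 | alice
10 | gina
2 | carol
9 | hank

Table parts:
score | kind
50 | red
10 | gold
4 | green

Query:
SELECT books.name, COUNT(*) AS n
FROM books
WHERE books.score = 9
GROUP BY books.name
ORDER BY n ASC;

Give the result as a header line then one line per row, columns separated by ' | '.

== RESULT ==
books.name | n
hank | 1

Derivation:
After WHERE (1 rows):
books.score | books.name
9 | hank
After GROUP BY (1 rows):
books.name | n
hank | 1
After ORDER BY (1 rows):
books.name | n
hank | 1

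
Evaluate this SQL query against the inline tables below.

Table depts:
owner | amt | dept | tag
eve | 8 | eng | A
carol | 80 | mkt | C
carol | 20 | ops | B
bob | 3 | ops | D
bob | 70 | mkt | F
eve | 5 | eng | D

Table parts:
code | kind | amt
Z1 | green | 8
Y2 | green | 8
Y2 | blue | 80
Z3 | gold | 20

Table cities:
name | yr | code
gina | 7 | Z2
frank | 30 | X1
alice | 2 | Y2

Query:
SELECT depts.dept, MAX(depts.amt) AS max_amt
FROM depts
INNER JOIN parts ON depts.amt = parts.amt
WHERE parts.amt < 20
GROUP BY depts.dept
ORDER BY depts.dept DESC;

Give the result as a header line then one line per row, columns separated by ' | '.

== RESULT ==
depts.dept | max_amt
eng | 8

Derivation:
After JOIN parts (4 rows):
depts.owner | depts.amt | depts.dept | depts.tag | parts.code | parts.kind | parts.amt
eve | 8 | eng | A | Z1 | green | 8
eve | 8 | eng | A | Y2 | green | 8
carol | 80 | mkt | C | Y2 | blue | 80
carol | 20 | ops | B | Z3 | gold | 20
After WHERE (2 rows):
depts.owner | depts.amt | depts.dept | depts.tag | parts.code | parts.kind | parts.amt
eve | 8 | eng | A | Z1 | green | 8
eve | 8 | eng | A | Y2 | green | 8
After GROUP BY (1 rows):
depts.dept | max_amt
eng | 8
After ORDER BY (1 rows):
depts.dept | max_amt
eng | 8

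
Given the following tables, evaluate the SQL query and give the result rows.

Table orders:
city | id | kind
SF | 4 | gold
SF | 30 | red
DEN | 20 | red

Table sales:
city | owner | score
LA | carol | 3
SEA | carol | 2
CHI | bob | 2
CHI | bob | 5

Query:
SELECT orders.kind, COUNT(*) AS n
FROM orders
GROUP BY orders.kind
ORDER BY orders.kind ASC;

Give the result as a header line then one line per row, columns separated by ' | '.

== RESULT ==
orders.kind | n
gold | 1
red | 2

Derivation:
After GROUP BY (2 rows):
orders.kind | n
gold | 1
red | 2
After ORDER BY (2 rows):
orders.kind | n
gold | 1
red | 2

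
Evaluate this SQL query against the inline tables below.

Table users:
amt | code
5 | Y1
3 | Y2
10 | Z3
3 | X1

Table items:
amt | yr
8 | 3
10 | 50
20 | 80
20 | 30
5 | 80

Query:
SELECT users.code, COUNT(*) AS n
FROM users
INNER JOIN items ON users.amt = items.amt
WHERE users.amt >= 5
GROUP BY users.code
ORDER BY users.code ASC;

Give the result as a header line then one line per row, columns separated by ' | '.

== RESULT ==
users.code | n
Y1 | 1
Z3 | 1

Derivation:
After JOIN items (2 rows):
users.amt | users.code | items.amt | items.yr
5 | Y1 | 5 | 80
10 | Z3 | 10 | 50
After WHERE (2 rows):
users.amt | users.code | items.amt | items.yr
5 | Y1 | 5 | 80
10 | Z3 | 10 | 50
After GROUP BY (2 rows):
users.code | n
Y1 | 1
Z3 | 1
After ORDER BY (2 rows):
users.code | n
Y1 | 1
Z3 | 1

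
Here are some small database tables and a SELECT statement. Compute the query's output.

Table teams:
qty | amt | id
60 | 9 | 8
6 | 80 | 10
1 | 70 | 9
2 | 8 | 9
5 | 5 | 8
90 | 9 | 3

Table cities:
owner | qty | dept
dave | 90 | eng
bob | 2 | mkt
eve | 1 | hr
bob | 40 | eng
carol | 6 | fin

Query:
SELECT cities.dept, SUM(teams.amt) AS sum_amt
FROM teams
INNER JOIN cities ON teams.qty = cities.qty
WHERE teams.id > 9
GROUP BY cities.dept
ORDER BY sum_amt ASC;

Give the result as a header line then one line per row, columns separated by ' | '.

After JOIN cities (4 rows):
teams.qty | teams.amt | teams.id | cities.owner | cities.qty | cities.dept
6 | 80 | 10 | carol | 6 | fin
1 | 70 | 9 | eve | 1 | hr
2 | 8 | 9 | bob | 2 | mkt
90 | 9 | 3 | dave | 90 | eng
After WHERE (1 rows):
teams.qty | teams.amt | teams.id | cities.owner | cities.qty | cities.dept
6 | 80 | 10 | carol | 6 | fin
After GROUP BY (1 rows):
cities.dept | sum_amt
fin | 80
After ORDER BY (1 rows):
cities.dept | sum_amt
fin | 80

== RESULT ==
cities.dept | sum_amt
fin | 80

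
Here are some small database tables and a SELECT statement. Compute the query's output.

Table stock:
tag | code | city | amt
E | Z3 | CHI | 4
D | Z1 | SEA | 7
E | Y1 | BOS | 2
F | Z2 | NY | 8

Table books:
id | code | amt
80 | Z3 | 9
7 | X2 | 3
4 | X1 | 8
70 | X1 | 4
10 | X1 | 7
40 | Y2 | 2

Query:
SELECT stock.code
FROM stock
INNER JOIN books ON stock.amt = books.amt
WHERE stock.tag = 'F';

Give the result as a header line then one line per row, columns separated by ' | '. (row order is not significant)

After JOIN books (4 rows):
stock.tag | stock.code | stock.city | stock.amt | books.id | books.code | books.amt
E | Z3 | CHI | 4 | 70 | X1 | 4
D | Z1 | SEA | 7 | 10 | X1 | 7
E | Y1 | BOS | 2 | 40 | Y2 | 2
F | Z2 | NY | 8 | 4 | X1 | 8
After WHERE (1 rows):
stock.tag | stock.code | stock.city | stock.amt | books.id | books.code | books.amt
F | Z2 | NY | 8 | 4 | X1 | 8
After SELECT (1 rows):
stock.code
Z2

== RESULT ==
stock.code
Z2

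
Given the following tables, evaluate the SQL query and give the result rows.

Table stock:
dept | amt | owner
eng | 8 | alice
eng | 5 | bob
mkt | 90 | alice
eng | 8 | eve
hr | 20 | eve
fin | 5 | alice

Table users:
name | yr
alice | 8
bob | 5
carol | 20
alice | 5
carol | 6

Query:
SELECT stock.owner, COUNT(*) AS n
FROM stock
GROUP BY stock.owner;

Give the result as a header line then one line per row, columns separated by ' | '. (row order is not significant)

== RESULT ==
stock.owner | n
alice | 3
bob | 1
eve | 2

Derivation:
After GROUP BY (3 rows):
stock.owner | n
alice | 3
bob | 1
eve | 2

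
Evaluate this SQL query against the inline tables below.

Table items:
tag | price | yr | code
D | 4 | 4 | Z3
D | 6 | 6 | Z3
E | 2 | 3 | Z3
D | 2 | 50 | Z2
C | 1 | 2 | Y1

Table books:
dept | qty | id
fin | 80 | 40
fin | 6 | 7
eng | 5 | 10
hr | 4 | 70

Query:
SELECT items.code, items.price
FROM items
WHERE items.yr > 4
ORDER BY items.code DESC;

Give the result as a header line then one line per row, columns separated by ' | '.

== RESULT ==
items.code | items.price
Z3 | 6
Z2 | 2

Derivation:
After WHERE (2 rows):
items.tag | items.price | items.yr | items.code
D | 6 | 6 | Z3
D | 2 | 50 | Z2
After SELECT (2 rows):
items.code | items.price
Z3 | 6
Z2 | 2
After ORDER BY (2 rows):
items.code | items.price
Z3 | 6
Z2 | 2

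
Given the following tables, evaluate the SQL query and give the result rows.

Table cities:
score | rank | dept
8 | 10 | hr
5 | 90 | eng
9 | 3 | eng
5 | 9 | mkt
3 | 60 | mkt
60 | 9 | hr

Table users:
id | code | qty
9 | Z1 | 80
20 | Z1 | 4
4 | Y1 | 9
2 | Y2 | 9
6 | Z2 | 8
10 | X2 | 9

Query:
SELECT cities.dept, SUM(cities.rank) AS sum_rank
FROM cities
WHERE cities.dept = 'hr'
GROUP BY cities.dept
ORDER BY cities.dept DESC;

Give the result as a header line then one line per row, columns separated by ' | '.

== RESULT ==
cities.dept | sum_rank
hr | 19

Derivation:
After WHERE (2 rows):
cities.score | cities.rank | cities.dept
8 | 10 | hr
60 | 9 | hr
After GROUP BY (1 rows):
cities.dept | sum_rank
hr | 19
After ORDER BY (1 rows):
cities.dept | sum_rank
hr | 19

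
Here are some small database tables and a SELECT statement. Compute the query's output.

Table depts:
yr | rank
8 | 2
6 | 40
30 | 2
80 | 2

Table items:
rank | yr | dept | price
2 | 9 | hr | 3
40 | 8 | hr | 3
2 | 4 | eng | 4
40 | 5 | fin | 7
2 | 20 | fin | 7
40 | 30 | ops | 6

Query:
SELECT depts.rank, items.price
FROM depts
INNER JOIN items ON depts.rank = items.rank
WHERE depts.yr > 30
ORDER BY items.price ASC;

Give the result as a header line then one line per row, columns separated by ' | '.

After JOIN items (12 rows):
depts.yr | depts.rank | items.rank | items.yr | items.dept | items.price
8 | 2 | 2 | 9 | hr | 3
8 | 2 | 2 | 4 | eng | 4
8 | 2 | 2 | 20 | fin | 7
6 | 40 | 40 | 8 | hr | 3
6 | 40 | 40 | 5 | fin | 7
6 | 40 | 40 | 30 | ops | 6
30 | 2 | 2 | 9 | hr | 3
30 | 2 | 2 | 4 | eng | 4
30 | 2 | 2 | 20 | fin | 7
80 | 2 | 2 | 9 | hr | 3
80 | 2 | 2 | 4 | eng | 4
80 | 2 | 2 | 20 | fin | 7
After WHERE (3 rows):
depts.yr | depts.rank | items.rank | items.yr | items.dept | items.price
80 | 2 | 2 | 9 | hr | 3
80 | 2 | 2 | 4 | eng | 4
80 | 2 | 2 | 20 | fin | 7
After SELECT (3 rows):
depts.rank | items.price
2 | 3
2 | 4
2 | 7
After ORDER BY (3 rows):
depts.rank | items.price
2 | 3
2 | 4
2 | 7

== RESULT ==
depts.rank | items.price
2 | 3
2 | 4
2 | 7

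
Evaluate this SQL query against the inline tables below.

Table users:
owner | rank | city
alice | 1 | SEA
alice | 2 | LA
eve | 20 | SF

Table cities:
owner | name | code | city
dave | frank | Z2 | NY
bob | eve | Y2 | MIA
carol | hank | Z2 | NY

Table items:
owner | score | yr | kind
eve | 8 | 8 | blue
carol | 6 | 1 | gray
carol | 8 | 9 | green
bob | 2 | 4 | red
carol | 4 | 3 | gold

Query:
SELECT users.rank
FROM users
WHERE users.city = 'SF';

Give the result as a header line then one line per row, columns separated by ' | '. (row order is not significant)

After WHERE (1 rows):
users.owner | users.rank | users.city
eve | 20 | SF
After SELECT (1 rows):
users.rank
20

== RESULT ==
users.rank
20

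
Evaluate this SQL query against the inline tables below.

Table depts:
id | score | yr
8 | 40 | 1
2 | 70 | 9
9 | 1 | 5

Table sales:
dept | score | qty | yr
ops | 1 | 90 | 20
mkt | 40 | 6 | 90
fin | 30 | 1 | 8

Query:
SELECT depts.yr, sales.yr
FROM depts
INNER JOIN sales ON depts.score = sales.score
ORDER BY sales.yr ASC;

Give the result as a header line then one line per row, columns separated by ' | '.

After JOIN sales (2 rows):
depts.id | depts.score | depts.yr | sales.dept | sales.score | sales.qty | sales.yr
8 | 40 | 1 | mkt | 40 | 6 | 90
9 | 1 | 5 | ops | 1 | 90 | 20
After SELECT (2 rows):
depts.yr | sales.yr
1 | 90
5 | 20
After ORDER BY (2 rows):
depts.yr | sales.yr
5 | 20
1 | 90

== RESULT ==
depts.yr | sales.yr
5 | 20
1 | 90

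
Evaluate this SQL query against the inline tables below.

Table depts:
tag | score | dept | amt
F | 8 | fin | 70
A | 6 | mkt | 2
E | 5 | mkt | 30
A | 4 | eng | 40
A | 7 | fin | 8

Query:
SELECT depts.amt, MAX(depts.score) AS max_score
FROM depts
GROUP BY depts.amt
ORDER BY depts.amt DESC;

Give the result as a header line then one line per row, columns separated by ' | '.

== RESULT ==
depts.amt | max_score
70 | 8
40 | 4
30 | 5
8 | 7
2 | 6

Derivation:
After GROUP BY (5 rows):
depts.amt | max_score
70 | 8
2 | 6
30 | 5
40 | 4
8 | 7
After ORDER BY (5 rows):
depts.amt | max_score
70 | 8
40 | 4
30 | 5
8 | 7
2 | 6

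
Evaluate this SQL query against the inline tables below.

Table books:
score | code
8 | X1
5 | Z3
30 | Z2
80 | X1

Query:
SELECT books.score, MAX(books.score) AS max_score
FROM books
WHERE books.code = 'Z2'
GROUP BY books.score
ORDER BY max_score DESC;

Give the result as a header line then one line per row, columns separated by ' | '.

== RESULT ==
books.score | max_score
30 | 30

Derivation:
After WHERE (1 rows):
books.score | books.code
30 | Z2
After GROUP BY (1 rows):
books.score | max_score
30 | 30
After ORDER BY (1 rows):
books.score | max_score
30 | 30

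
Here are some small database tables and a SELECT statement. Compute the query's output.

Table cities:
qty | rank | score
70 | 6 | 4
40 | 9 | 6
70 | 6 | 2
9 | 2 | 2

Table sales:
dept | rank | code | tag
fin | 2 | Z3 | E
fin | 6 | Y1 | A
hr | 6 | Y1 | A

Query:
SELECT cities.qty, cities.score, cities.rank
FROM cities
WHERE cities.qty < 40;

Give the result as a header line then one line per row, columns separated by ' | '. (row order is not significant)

== RESULT ==
cities.qty | cities.score | cities.rank
9 | 2 | 2

Derivation:
After WHERE (1 rows):
cities.qty | cities.rank | cities.score
9 | 2 | 2
After SELECT (1 rows):
cities.qty | cities.score | cities.rank
9 | 2 | 2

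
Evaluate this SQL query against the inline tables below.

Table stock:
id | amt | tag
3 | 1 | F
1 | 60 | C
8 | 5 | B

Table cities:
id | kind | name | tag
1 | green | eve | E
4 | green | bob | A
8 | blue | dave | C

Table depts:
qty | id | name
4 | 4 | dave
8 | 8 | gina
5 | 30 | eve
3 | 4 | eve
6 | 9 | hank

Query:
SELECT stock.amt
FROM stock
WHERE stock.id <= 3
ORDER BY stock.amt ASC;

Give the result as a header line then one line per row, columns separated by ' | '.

After WHERE (2 rows):
stock.id | stock.amt | stock.tag
3 | 1 | F
1 | 60 | C
After SELECT (2 rows):
stock.amt
1
60
After ORDER BY (2 rows):
stock.amt
1
60

== RESULT ==
stock.amt
1
60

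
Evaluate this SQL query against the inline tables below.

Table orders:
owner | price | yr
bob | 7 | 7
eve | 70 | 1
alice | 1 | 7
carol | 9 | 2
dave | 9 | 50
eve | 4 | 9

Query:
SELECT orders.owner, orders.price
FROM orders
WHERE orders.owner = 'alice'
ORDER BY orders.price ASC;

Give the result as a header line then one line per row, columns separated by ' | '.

== RESULT ==
orders.owner | orders.price
alice | 1

Derivation:
After WHERE (1 rows):
orders.owner | orders.price | orders.yr
alice | 1 | 7
After SELECT (1 rows):
orders.owner | orders.price
alice | 1
After ORDER BY (1 rows):
orders.owner | orders.price
alice | 1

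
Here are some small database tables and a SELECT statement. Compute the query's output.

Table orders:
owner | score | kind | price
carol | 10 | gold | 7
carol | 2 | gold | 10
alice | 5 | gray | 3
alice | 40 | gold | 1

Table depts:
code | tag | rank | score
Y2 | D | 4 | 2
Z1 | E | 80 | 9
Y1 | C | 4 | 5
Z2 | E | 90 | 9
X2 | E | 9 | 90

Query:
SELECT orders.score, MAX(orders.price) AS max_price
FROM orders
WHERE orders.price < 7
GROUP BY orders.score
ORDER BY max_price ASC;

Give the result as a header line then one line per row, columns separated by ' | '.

== RESULT ==
orders.score | max_price
40 | 1
5 | 3

Derivation:
After WHERE (2 rows):
orders.owner | orders.score | orders.kind | orders.price
alice | 5 | gray | 3
alice | 40 | gold | 1
After GROUP BY (2 rows):
orders.score | max_price
5 | 3
40 | 1
After ORDER BY (2 rows):
orders.score | max_price
40 | 1
5 | 3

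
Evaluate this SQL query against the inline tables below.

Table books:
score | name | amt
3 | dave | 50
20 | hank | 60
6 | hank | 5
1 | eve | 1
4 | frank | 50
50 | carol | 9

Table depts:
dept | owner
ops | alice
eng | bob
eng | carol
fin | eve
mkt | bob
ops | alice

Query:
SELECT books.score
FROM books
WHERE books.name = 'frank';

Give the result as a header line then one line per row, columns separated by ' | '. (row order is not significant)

After WHERE (1 rows):
books.score | books.name | books.amt
4 | frank | 50
After SELECT (1 rows):
books.score
4

== RESULT ==
books.score
4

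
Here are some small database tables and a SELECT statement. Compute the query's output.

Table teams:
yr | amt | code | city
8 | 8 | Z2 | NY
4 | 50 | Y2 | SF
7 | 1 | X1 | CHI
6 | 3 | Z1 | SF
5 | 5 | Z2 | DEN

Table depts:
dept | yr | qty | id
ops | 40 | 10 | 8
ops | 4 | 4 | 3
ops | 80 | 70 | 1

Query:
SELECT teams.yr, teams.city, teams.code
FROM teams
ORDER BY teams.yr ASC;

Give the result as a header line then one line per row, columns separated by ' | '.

== RESULT ==
teams.yr | teams.city | teams.code
4 | SF | Y2
5 | DEN | Z2
6 | SF | Z1
7 | CHI | X1
8 | NY | Z2

Derivation:
After SELECT (5 rows):
teams.yr | teams.city | teams.code
8 | NY | Z2
4 | SF | Y2
7 | CHI | X1
6 | SF | Z1
5 | DEN | Z2
After ORDER BY (5 rows):
teams.yr | teams.city | teams.code
4 | SF | Y2
5 | DEN | Z2
6 | SF | Z1
7 | CHI | X1
8 | NY | Z2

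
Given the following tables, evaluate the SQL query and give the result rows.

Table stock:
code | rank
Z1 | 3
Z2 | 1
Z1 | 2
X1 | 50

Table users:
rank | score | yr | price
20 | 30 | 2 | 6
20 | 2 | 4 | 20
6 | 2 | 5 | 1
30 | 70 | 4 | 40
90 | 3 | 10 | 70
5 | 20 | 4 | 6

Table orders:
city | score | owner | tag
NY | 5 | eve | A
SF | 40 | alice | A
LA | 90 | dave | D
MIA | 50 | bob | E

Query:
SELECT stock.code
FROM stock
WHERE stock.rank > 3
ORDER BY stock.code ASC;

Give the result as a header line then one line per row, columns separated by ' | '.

After WHERE (1 rows):
stock.code | stock.rank
X1 | 50
After SELECT (1 rows):
stock.code
X1
After ORDER BY (1 rows):
stock.code
X1

== RESULT ==
stock.code
X1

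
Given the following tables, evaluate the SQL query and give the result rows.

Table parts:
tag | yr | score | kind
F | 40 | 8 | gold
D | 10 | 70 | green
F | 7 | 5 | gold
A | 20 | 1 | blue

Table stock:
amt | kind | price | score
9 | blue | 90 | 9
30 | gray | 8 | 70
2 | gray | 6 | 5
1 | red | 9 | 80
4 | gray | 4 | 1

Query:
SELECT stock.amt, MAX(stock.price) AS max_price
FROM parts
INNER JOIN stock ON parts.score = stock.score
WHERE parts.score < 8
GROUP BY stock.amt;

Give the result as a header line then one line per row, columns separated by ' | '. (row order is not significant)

== RESULT ==
stock.amt | max_price
2 | 6
4 | 4

Derivation:
After JOIN stock (3 rows):
parts.tag | parts.yr | parts.score | parts.kind | stock.amt | stock.kind | stock.price | stock.score
D | 10 | 70 | green | 30 | gray | 8 | 70
F | 7 | 5 | gold | 2 | gray | 6 | 5
A | 20 | 1 | blue | 4 | gray | 4 | 1
After WHERE (2 rows):
parts.tag | parts.yr | parts.score | parts.kind | stock.amt | stock.kind | stock.price | stock.score
F | 7 | 5 | gold | 2 | gray | 6 | 5
A | 20 | 1 | blue | 4 | gray | 4 | 1
After GROUP BY (2 rows):
stock.amt | max_price
2 | 6
4 | 4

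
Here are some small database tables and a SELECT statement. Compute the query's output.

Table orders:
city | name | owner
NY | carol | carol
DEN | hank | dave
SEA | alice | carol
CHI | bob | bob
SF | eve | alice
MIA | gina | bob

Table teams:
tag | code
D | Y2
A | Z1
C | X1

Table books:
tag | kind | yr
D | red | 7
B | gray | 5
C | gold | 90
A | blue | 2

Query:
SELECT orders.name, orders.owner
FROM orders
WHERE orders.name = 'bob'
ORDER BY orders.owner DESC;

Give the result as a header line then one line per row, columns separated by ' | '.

After WHERE (1 rows):
orders.city | orders.name | orders.owner
CHI | bob | bob
After SELECT (1 rows):
orders.name | orders.owner
bob | bob
After ORDER BY (1 rows):
orders.name | orders.owner
bob | bob

== RESULT ==
orders.name | orders.owner
bob | bob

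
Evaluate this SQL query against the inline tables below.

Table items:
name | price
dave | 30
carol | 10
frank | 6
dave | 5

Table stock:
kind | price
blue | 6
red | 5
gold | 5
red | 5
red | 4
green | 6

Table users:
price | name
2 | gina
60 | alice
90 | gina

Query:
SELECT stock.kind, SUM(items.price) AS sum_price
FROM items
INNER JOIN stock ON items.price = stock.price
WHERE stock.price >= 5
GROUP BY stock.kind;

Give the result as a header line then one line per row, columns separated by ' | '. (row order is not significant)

After JOIN stock (5 rows):
items.name | items.price | stock.kind | stock.price
frank | 6 | blue | 6
frank | 6 | green | 6
dave | 5 | red | 5
dave | 5 | gold | 5
dave | 5 | red | 5
After WHERE (5 rows):
items.name | items.price | stock.kind | stock.price
frank | 6 | blue | 6
frank | 6 | green | 6
dave | 5 | red | 5
dave | 5 | gold | 5
dave | 5 | red | 5
After GROUP BY (4 rows):
stock.kind | sum_price
blue | 6
green | 6
red | 10
gold | 5

== RESULT ==
stock.kind | sum_price
blue | 6
green | 6
red | 10
gold | 5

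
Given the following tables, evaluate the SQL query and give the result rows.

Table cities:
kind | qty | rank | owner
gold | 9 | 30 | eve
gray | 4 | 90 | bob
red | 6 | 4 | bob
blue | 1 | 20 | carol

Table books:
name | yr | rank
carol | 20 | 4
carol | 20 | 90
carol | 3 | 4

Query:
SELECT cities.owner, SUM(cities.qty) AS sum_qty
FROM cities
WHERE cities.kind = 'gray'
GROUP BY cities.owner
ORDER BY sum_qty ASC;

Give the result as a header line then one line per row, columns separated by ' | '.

== RESULT ==
cities.owner | sum_qty
bob | 4

Derivation:
After WHERE (1 rows):
cities.kind | cities.qty | cities.rank | cities.owner
gray | 4 | 90 | bob
After GROUP BY (1 rows):
cities.owner | sum_qty
bob | 4
After ORDER BY (1 rows):
cities.owner | sum_qty
bob | 4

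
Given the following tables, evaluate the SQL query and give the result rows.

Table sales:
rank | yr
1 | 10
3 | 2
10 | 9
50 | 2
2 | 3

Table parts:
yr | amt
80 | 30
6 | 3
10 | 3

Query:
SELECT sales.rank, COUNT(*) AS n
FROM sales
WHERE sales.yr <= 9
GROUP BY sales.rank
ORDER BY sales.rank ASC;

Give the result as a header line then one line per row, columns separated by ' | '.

== RESULT ==
sales.rank | n
2 | 1
3 | 1
10 | 1
50 | 1

Derivation:
After WHERE (4 rows):
sales.rank | sales.yr
3 | 2
10 | 9
50 | 2
2 | 3
After GROUP BY (4 rows):
sales.rank | n
3 | 1
10 | 1
50 | 1
2 | 1
After ORDER BY (4 rows):
sales.rank | n
2 | 1
3 | 1
10 | 1
50 | 1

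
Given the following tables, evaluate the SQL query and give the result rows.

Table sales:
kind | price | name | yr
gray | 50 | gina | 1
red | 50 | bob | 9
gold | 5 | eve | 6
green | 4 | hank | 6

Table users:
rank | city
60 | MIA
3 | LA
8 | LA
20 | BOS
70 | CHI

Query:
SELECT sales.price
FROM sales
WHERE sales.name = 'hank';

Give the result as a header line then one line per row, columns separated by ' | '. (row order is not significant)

After WHERE (1 rows):
sales.kind | sales.price | sales.name | sales.yr
green | 4 | hank | 6
After SELECT (1 rows):
sales.price
4

== RESULT ==
sales.price
4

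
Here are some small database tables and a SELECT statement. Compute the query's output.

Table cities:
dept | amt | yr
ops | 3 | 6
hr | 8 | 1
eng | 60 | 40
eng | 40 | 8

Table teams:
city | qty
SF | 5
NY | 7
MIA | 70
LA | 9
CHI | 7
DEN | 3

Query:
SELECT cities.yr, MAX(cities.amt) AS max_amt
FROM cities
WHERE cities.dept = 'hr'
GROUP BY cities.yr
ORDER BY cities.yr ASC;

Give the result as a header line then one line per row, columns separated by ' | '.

After WHERE (1 rows):
cities.dept | cities.amt | cities.yr
hr | 8 | 1
After GROUP BY (1 rows):
cities.yr | max_amt
1 | 8
After ORDER BY (1 rows):
cities.yr | max_amt
1 | 8

== RESULT ==
cities.yr | max_amt
1 | 8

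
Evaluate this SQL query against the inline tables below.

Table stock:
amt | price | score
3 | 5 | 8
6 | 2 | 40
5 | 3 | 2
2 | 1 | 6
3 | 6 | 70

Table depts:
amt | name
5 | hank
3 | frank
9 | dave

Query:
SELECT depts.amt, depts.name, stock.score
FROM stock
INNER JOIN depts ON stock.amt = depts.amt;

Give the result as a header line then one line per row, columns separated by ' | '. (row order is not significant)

== RESULT ==
depts.amt | depts.name | stock.score
3 | frank | 8
5 | hank | 2
3 | frank | 70

Derivation:
After JOIN depts (3 rows):
stock.amt | stock.price | stock.score | depts.amt | depts.name
3 | 5 | 8 | 3 | frank
5 | 3 | 2 | 5 | hank
3 | 6 | 70 | 3 | frank
After SELECT (3 rows):
depts.amt | depts.name | stock.score
3 | frank | 8
5 | hank | 2
3 | frank | 70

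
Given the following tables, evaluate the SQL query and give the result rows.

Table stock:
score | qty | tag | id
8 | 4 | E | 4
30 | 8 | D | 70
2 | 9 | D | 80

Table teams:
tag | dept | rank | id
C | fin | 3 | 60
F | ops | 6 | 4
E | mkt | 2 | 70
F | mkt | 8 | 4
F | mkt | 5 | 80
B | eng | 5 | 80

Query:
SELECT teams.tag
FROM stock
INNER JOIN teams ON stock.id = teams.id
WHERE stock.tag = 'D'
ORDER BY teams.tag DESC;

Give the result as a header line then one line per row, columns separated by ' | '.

== RESULT ==
teams.tag
F
E
B

Derivation:
After JOIN teams (5 rows):
stock.score | stock.qty | stock.tag | stock.id | teams.tag | teams.dept | teams.rank | teams.id
8 | 4 | E | 4 | F | ops | 6 | 4
8 | 4 | E | 4 | F | mkt | 8 | 4
30 | 8 | D | 70 | E | mkt | 2 | 70
2 | 9 | D | 80 | F | mkt | 5 | 80
2 | 9 | D | 80 | B | eng | 5 | 80
After WHERE (3 rows):
stock.score | stock.qty | stock.tag | stock.id | teams.tag | teams.dept | teams.rank | teams.id
30 | 8 | D | 70 | E | mkt | 2 | 70
2 | 9 | D | 80 | F | mkt | 5 | 80
2 | 9 | D | 80 | B | eng | 5 | 80
After SELECT (3 rows):
teams.tag
E
F
B
After ORDER BY (3 rows):
teams.tag
F
E
B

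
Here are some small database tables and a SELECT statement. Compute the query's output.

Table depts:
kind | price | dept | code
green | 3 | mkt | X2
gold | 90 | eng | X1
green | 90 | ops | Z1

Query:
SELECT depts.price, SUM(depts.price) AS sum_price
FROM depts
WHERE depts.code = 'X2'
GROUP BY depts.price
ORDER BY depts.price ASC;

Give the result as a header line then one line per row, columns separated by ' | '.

== RESULT ==
depts.price | sum_price
3 | 3

Derivation:
After WHERE (1 rows):
depts.kind | depts.price | depts.dept | depts.code
green | 3 | mkt | X2
After GROUP BY (1 rows):
depts.price | sum_price
3 | 3
After ORDER BY (1 rows):
depts.price | sum_price
3 | 3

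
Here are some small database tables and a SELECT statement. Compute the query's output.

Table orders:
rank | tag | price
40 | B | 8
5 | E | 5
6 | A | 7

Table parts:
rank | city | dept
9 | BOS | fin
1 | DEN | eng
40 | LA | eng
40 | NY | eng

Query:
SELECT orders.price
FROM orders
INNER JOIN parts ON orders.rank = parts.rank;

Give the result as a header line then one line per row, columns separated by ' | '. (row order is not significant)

== RESULT ==
orders.price
8
8

Derivation:
After JOIN parts (2 rows):
orders.rank | orders.tag | orders.price | parts.rank | parts.city | parts.dept
40 | B | 8 | 40 | LA | eng
40 | B | 8 | 40 | NY | eng
After SELECT (2 rows):
orders.price
8
8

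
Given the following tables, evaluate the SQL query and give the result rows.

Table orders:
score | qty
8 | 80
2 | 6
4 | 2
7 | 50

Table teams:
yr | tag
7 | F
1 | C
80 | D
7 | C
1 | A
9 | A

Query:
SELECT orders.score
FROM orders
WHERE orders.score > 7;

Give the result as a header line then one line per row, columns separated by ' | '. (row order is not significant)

== RESULT ==
orders.score
8

Derivation:
After WHERE (1 rows):
orders.score | orders.qty
8 | 80
After SELECT (1 rows):
orders.score
8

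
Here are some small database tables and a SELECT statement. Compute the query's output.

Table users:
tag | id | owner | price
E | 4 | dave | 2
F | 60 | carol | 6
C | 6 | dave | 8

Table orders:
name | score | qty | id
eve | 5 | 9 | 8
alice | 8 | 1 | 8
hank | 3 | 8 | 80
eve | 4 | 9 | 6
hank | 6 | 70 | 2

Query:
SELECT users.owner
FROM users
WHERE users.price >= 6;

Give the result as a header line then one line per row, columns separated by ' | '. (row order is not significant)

== RESULT ==
users.owner
carol
dave

Derivation:
After WHERE (2 rows):
users.tag | users.id | users.owner | users.price
F | 60 | carol | 6
C | 6 | dave | 8
After SELECT (2 rows):
users.owner
carol
dave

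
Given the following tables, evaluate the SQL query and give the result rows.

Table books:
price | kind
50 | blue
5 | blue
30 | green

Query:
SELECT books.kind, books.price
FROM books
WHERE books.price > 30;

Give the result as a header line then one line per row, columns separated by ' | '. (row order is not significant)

== RESULT ==
books.kind | books.price
blue | 50

Derivation:
After WHERE (1 rows):
books.price | books.kind
50 | blue
After SELECT (1 rows):
books.kind | books.price
blue | 50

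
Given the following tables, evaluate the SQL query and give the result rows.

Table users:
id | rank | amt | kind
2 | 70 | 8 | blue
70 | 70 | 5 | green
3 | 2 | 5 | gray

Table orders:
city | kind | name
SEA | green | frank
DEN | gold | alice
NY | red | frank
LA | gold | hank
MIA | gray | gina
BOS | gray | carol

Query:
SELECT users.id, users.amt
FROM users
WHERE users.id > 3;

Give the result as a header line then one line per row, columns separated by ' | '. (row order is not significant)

== RESULT ==
users.id | users.amt
70 | 5

Derivation:
After WHERE (1 rows):
users.id | users.rank | users.amt | users.kind
70 | 70 | 5 | green
After SELECT (1 rows):
users.id | users.amt
70 | 5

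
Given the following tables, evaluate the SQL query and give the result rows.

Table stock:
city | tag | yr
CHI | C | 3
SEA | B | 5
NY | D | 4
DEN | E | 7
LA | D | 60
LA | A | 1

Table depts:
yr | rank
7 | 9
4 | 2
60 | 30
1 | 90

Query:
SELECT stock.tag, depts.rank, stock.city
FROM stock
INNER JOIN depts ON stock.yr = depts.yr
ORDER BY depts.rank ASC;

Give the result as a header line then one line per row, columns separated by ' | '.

After JOIN depts (4 rows):
stock.city | stock.tag | stock.yr | depts.yr | depts.rank
NY | D | 4 | 4 | 2
DEN | E | 7 | 7 | 9
LA | D | 60 | 60 | 30
LA | A | 1 | 1 | 90
After SELECT (4 rows):
stock.tag | depts.rank | stock.city
D | 2 | NY
E | 9 | DEN
D | 30 | LA
A | 90 | LA
After ORDER BY (4 rows):
stock.tag | depts.rank | stock.city
D | 2 | NY
E | 9 | DEN
D | 30 | LA
A | 90 | LA

== RESULT ==
stock.tag | depts.rank | stock.city
D | 2 | NY
E | 9 | DEN
D | 30 | LA
A | 90 | LA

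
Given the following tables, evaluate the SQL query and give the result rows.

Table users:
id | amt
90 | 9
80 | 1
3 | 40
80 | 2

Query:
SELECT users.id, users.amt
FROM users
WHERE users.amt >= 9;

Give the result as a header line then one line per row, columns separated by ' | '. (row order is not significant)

After WHERE (2 rows):
users.id | users.amt
90 | 9
3 | 40
After SELECT (2 rows):
users.id | users.amt
90 | 9
3 | 40

== RESULT ==
users.id | users.amt
90 | 9
3 | 40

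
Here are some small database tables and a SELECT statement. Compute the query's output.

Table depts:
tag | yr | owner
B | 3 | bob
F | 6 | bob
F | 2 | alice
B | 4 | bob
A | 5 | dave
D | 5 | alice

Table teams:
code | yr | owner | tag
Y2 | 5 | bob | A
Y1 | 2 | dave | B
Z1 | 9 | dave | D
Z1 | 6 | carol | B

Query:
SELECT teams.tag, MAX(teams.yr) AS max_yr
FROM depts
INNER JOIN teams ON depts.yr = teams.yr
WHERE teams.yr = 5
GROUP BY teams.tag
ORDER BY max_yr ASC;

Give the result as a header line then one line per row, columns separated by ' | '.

== RESULT ==
teams.tag | max_yr
A | 5

Derivation:
After JOIN teams (4 rows):
depts.tag | depts.yr | depts.owner | teams.code | teams.yr | teams.owner | teams.tag
F | 6 | bob | Z1 | 6 | carol | B
F | 2 | alice | Y1 | 2 | dave | B
A | 5 | dave | Y2 | 5 | bob | A
D | 5 | alice | Y2 | 5 | bob | A
After WHERE (2 rows):
depts.tag | depts.yr | depts.owner | teams.code | teams.yr | teams.owner | teams.tag
A | 5 | dave | Y2 | 5 | bob | A
D | 5 | alice | Y2 | 5 | bob | A
After GROUP BY (1 rows):
teams.tag | max_yr
A | 5
After ORDER BY (1 rows):
teams.tag | max_yr
A | 5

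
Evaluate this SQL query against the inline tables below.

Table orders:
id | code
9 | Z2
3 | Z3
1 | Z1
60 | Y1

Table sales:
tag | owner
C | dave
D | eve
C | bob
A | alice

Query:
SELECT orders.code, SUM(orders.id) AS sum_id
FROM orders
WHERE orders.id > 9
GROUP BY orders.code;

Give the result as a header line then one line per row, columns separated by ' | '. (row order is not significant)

After WHERE (1 rows):
orders.id | orders.code
60 | Y1
After GROUP BY (1 rows):
orders.code | sum_id
Y1 | 60

== RESULT ==
orders.code | sum_id
Y1 | 60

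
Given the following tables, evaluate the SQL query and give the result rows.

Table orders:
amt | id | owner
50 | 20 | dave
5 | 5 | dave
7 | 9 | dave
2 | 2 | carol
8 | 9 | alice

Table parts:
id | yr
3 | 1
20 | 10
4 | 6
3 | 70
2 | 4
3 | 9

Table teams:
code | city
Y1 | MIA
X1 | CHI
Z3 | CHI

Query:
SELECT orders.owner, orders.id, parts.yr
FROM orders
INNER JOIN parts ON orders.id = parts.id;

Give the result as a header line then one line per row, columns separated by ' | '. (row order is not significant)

== RESULT ==
orders.owner | orders.id | parts.yr
dave | 20 | 10
carol | 2 | 4

Derivation:
After JOIN parts (2 rows):
orders.amt | orders.id | orders.owner | parts.id | parts.yr
50 | 20 | dave | 20 | 10
2 | 2 | carol | 2 | 4
After SELECT (2 rows):
orders.owner | orders.id | parts.yr
dave | 20 | 10
carol | 2 | 4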